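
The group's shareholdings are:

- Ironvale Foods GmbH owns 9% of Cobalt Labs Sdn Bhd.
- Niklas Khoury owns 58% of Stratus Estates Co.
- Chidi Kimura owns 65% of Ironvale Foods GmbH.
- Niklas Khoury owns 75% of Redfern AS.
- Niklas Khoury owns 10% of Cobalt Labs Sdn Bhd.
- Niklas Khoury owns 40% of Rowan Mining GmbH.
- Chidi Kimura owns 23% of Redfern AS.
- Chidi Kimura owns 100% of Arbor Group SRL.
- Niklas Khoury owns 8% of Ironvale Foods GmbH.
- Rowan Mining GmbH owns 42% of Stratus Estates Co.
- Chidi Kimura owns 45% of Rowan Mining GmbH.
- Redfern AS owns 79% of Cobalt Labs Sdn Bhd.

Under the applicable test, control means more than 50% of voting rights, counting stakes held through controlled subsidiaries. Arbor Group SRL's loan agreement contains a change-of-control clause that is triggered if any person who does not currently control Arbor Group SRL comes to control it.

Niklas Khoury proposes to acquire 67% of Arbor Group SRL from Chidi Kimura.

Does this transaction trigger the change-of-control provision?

Yes

The purchase adds only to Niklas's holdings (Chidi's stake shrinks), so Niklas is the only person who could newly come to control Arbor.
Niklas holds 75% of Redfern, so Niklas controls Redfern.
Niklas holds 58% of Stratus, so Niklas controls Stratus.
Niklas and Redfern together hold 10% + 79% = 89% of Cobalt, so Niklas controls Cobalt.
Neither Niklas nor any entity Niklas controls holds any voting interest in Arbor.
So before the transaction, Niklas does not control Arbor.
After the purchase, Niklas holds 67% of Arbor directly, and Chidi's stake falls to 33%.
Niklas holds 67% of Arbor, so Niklas controls Arbor.
Niklas did not control Arbor before and does after, so the clause is triggered.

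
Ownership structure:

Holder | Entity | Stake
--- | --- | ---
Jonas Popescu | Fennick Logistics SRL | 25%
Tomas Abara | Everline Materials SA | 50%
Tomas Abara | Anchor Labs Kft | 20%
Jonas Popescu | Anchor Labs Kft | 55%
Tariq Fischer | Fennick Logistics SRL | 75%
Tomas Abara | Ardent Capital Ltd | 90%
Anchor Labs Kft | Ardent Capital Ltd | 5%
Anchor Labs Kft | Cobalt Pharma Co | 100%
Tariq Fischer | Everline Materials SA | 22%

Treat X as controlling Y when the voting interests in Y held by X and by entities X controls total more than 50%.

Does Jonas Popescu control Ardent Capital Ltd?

Jonas holds 55% of Anchor, so Jonas controls Anchor.
Anchor holds 100% of Cobalt, so Jonas controls Cobalt.
In Ardent, Jonas's side holds only 5%, not > 50%.
So Jonas does not control Ardent.

No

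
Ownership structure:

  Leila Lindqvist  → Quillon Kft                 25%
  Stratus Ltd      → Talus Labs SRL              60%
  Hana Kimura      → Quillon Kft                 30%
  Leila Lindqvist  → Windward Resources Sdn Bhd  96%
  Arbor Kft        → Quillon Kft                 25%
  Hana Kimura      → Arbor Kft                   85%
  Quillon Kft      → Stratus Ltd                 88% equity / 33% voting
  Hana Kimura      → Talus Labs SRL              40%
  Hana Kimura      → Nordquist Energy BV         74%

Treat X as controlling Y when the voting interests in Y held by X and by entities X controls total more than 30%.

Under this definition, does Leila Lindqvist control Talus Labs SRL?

Leila holds 96% of Windward, so Leila controls Windward.
Neither Leila nor any entity Leila controls holds any voting interest in Talus.
So Leila does not control Talus.

No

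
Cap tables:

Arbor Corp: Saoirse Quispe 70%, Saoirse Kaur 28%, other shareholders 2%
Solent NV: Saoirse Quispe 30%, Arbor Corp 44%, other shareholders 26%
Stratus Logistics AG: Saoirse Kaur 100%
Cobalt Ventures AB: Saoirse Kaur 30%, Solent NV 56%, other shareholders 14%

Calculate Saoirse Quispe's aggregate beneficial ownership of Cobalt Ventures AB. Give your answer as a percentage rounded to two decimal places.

34.05%

Saoirse Quispe reaches Cobalt along 2 paths.
Via Solent: 30% × 56% = 16.8%.
Via Arbor → Solent: 70% × 44% × 56% = 17.248%.
Total: 16.8% + 17.248% = 34.048%.
Rounded: 34.05%.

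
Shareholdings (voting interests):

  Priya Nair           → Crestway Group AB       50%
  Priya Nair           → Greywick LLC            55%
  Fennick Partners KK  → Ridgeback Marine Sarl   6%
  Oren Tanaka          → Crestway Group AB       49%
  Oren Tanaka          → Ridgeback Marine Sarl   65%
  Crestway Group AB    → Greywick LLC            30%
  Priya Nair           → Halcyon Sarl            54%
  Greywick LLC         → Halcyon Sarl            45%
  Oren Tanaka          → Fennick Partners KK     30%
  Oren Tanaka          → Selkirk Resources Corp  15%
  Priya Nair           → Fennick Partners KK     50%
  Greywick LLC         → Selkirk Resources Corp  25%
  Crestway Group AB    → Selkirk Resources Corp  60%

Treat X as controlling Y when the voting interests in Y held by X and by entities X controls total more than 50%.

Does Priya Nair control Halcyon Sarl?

Priya holds 55% of Greywick, so Priya controls Greywick.
Greywick and Priya together hold 45% + 54% = 99% of Halcyon, so Priya controls Halcyon.

Yes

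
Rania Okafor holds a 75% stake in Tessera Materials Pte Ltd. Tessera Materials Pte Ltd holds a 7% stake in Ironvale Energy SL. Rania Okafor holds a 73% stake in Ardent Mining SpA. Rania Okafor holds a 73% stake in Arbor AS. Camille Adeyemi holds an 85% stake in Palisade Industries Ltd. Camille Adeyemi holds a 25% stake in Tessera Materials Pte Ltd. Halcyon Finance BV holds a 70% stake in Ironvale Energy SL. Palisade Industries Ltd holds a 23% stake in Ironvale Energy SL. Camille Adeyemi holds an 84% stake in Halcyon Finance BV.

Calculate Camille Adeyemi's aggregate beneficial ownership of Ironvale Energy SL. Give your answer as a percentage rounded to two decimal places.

Camille reaches Ironvale along 3 paths.
Via Palisade: 85% × 23% = 19.55%.
Via Halcyon: 84% × 70% = 58.8%.
Via Tessera: 25% × 7% = 1.75%.
Total: 19.55% + 58.8% + 1.75% = 80.1%.
Rounded: 80.10%.

80.10%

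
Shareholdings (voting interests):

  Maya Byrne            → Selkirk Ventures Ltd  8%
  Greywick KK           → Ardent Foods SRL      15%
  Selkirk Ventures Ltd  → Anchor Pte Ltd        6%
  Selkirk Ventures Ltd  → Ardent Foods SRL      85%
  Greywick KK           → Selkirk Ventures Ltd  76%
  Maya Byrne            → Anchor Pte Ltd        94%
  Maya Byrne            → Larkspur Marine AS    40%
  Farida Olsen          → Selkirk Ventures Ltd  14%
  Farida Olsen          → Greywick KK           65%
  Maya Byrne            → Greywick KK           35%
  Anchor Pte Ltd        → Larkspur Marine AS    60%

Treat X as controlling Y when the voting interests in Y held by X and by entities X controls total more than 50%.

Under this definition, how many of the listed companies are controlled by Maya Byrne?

2

Maya holds 94% of Anchor, so Maya controls Anchor.
Maya and Anchor together hold 40% + 60% = 100% of Larkspur, so Maya controls Larkspur.
No other company's threshold is met.
Maya controls 2 companies.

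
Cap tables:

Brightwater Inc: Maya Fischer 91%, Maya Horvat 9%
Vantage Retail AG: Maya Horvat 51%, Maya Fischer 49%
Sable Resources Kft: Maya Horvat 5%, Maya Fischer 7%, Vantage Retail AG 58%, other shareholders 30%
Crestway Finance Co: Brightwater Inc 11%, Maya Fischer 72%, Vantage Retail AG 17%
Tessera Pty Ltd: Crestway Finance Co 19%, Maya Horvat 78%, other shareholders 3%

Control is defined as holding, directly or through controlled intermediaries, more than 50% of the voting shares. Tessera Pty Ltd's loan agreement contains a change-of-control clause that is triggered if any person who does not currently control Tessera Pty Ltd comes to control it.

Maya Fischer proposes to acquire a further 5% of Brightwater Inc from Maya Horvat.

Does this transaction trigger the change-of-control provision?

The purchase adds only to Maya Fischer's holdings (Maya Horvat's stake shrinks), so Maya Fischer is the only person who could newly come to control Tessera.
Maya Fischer holds 91% of Brightwater, so Maya Fischer controls Brightwater.
Brightwater and Maya Fischer together hold 11% + 72% = 83% of Crestway, so Maya Fischer controls Crestway.
In Tessera, Maya Fischer's side holds only 19%, not > 50%.
So before the transaction, Maya Fischer does not control Tessera.
After the purchase, Maya Fischer's direct stake in Brightwater rises to 91% + 5% = 96%, and Maya Horvat's stake falls to 4%.
Maya Fischer holds 96% of Brightwater, so Maya Fischer controls Brightwater.
After the transaction, Maya Fischer's side holds 19% of Tessera, not > 50%, so Maya Fischer still does not control Tessera.
No new person acquires control, so the clause is not triggered.

No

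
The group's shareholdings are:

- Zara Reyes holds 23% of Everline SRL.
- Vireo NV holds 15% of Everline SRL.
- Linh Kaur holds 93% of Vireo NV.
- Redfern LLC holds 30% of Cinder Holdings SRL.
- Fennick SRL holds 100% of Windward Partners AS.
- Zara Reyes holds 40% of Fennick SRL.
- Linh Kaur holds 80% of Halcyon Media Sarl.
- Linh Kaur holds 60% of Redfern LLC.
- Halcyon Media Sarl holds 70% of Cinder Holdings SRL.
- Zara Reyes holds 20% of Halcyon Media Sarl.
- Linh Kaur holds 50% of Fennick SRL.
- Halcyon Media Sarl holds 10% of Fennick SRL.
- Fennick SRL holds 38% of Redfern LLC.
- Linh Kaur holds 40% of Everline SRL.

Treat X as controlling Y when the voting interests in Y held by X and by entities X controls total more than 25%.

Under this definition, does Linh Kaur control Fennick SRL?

Linh holds 80% of Halcyon, so Linh controls Halcyon.
Linh and Halcyon together hold 50% + 10% = 60% of Fennick, so Linh controls Fennick.

Yes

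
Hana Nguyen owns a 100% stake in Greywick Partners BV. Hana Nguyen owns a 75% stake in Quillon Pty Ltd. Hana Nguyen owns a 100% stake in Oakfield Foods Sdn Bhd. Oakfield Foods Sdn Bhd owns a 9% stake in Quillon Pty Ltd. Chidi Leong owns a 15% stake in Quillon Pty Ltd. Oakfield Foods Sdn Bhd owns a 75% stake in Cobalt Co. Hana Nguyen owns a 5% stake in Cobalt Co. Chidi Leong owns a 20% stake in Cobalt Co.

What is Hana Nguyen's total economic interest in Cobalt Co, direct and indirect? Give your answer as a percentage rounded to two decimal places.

80.00%

Hana reaches Cobalt along 2 paths.
Direct stake: 5% = 5%.
Via Oakfield: 100% × 75% = 75%.
Total: 5% + 75% = 80%.
Rounded: 80.00%.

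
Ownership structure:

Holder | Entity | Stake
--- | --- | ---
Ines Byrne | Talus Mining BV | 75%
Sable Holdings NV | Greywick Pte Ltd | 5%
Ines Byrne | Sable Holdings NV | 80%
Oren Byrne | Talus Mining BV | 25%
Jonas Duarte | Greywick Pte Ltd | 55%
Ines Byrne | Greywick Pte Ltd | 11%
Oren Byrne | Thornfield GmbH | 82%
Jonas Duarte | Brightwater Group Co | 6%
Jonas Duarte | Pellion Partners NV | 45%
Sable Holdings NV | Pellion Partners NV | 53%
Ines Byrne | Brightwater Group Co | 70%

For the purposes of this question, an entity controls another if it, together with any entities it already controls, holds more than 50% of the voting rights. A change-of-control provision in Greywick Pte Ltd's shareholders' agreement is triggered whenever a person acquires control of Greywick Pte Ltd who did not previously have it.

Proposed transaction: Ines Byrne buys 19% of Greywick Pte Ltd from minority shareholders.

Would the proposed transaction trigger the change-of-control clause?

No

The purchase changes only Ines's holdings, so Ines is the only person who could newly come to control Greywick.
Ines holds 80% of Sable, so Ines controls Sable.
Sable holds 53% of Pellion, so Ines controls Pellion.
Ines holds 75% of Talus, so Ines controls Talus.
Ines holds 70% of Brightwater, so Ines controls Brightwater.
In Greywick, Ines's side holds only 5% + 11% = 16%, not > 50%.
So before the transaction, Ines does not control Greywick.
After the purchase, Ines's direct stake in Greywick rises to 11% + 19% = 30%.
After the transaction, Ines's side holds 5% + 30% = 35% of Greywick, not > 50%, so Ines still does not control Greywick.
No new person acquires control, so the clause is not triggered.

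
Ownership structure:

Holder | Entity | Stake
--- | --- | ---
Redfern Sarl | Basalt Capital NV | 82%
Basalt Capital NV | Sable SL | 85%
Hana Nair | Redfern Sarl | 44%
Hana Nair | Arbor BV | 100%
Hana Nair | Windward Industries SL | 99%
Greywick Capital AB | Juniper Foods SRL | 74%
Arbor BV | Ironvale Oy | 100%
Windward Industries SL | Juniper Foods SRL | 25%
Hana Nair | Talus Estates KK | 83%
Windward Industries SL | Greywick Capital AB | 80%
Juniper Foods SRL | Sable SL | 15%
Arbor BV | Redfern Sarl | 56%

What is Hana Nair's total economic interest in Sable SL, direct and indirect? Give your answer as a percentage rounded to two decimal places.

82.20%

Hana reaches Sable along 4 paths.
Via Windward → Greywick → Juniper: 99% × 80% × 74% × 15% = 8.7912%.
Via Windward → Juniper: 99% × 25% × 15% = 3.7125%.
Via Redfern → Basalt: 44% × 82% × 85% = 30.668%.
Via Arbor → Redfern → Basalt: 100% × 56% × 82% × 85% = 39.032%.
Total: 8.7912% + 3.7125% + 30.668% + 39.032% = 82.2037%.
Rounded: 82.20%.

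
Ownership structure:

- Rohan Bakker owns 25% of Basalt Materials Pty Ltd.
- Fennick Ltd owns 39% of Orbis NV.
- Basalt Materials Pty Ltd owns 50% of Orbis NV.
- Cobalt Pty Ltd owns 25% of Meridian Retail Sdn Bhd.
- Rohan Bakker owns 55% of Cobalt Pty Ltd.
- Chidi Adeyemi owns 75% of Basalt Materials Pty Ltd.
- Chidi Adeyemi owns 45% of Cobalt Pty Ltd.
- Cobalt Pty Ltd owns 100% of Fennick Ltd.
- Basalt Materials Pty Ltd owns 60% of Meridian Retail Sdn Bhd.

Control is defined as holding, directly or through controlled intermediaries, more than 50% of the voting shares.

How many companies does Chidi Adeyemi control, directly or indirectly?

Chidi holds 75% of Basalt, so Chidi controls Basalt.
Basalt holds 60% of Meridian, so Chidi controls Meridian.
No other company's threshold is met.
Chidi controls 2 companies.

2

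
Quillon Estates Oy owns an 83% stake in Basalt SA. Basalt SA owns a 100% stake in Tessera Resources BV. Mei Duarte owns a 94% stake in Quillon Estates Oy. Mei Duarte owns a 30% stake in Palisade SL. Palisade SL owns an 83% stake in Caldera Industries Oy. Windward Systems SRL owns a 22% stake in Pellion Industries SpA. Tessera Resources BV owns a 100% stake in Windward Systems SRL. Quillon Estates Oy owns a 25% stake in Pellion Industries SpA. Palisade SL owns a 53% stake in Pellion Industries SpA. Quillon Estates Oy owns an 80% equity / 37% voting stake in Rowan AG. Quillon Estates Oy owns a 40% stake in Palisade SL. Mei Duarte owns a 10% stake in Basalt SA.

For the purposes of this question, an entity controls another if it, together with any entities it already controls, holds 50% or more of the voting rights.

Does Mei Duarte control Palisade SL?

Yes

Mei holds 94% of Quillon, so Mei controls Quillon.
Mei and Quillon together hold 30% + 40% = 70% of Palisade, so Mei controls Palisade.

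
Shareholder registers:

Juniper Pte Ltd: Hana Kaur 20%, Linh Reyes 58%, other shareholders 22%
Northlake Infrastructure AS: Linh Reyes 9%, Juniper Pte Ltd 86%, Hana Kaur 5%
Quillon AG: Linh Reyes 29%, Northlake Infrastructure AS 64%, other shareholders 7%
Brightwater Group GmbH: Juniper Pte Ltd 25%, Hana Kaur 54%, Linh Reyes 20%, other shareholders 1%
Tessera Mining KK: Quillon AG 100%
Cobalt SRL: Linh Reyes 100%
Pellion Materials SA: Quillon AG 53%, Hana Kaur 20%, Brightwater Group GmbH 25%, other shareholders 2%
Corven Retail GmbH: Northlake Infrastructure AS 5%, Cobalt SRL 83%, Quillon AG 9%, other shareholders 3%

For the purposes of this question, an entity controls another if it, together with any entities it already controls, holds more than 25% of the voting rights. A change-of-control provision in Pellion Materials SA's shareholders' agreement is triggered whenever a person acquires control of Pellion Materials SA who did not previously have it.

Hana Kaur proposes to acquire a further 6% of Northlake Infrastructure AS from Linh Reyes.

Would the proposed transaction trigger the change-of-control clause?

The purchase adds only to Hana's holdings (Linh's stake shrinks), so Hana is the only person who could newly come to control Pellion.
Hana holds 54% of Brightwater, so Hana controls Brightwater.
Hana and Brightwater together hold 20% + 25% = 45% of Pellion, so Hana controls Pellion.
So Hana already controls Pellion before the transaction.
After the purchase, Hana's direct stake in Northlake rises to 5% + 6% = 11%, and Linh's stake falls to 3%.
Hana controlled Pellion already, so this is not a new person acquiring control; every other person's position is unchanged or reduced.
No new person acquires control, so the clause is not triggered.

No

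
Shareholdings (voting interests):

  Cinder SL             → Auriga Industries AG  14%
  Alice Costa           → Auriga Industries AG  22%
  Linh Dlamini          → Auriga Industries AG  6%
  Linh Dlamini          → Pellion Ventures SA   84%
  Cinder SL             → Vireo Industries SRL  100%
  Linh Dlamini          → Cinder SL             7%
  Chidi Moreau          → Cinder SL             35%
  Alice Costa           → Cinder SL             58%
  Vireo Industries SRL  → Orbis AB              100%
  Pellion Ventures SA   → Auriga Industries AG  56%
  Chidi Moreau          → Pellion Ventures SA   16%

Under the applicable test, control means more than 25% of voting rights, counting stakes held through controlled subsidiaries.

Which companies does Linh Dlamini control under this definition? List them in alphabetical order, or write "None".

Linh holds 84% of Pellion, so Linh controls Pellion.
Linh and Pellion together hold 6% + 56% = 62% of Auriga, so Linh controls Auriga.
No other company's threshold is met.

Auriga Industries AG, Pellion Ventures SA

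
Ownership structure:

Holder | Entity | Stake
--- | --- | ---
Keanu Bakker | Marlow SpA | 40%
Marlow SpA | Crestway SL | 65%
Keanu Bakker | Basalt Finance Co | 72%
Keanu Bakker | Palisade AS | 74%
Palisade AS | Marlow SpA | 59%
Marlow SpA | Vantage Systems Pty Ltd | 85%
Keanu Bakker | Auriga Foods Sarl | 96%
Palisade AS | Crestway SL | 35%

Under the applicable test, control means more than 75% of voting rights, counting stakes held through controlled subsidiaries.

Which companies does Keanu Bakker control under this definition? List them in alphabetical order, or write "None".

Auriga Foods Sarl

Keanu holds 96% of Auriga, so Keanu controls Auriga.
No other company's threshold is met.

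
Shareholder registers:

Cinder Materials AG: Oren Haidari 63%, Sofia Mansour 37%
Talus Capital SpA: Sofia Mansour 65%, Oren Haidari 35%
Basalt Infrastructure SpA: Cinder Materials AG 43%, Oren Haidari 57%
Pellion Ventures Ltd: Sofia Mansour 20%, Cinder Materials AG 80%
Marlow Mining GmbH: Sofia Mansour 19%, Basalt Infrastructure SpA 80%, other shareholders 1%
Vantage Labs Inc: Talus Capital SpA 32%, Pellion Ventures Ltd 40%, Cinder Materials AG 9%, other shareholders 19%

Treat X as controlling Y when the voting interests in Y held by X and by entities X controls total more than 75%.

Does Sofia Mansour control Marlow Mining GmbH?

Sofia's largest direct stake is 65% in Talus, which does not meet the threshold, so Sofia controls no company.
In Marlow, Sofia's side holds only 19%, not > 75%.
So Sofia does not control Marlow.

No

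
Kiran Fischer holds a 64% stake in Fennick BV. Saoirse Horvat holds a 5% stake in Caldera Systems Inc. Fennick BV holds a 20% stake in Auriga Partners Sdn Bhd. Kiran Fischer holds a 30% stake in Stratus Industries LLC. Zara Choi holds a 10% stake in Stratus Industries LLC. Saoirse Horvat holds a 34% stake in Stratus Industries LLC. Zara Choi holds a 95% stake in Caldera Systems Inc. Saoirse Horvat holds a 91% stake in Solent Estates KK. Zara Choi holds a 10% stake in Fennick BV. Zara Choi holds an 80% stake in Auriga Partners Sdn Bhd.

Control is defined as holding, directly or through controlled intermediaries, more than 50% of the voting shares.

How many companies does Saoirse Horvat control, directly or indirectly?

Saoirse holds 91% of Solent, so Saoirse controls Solent.
No other company's threshold is met.
Saoirse controls 1 company.

1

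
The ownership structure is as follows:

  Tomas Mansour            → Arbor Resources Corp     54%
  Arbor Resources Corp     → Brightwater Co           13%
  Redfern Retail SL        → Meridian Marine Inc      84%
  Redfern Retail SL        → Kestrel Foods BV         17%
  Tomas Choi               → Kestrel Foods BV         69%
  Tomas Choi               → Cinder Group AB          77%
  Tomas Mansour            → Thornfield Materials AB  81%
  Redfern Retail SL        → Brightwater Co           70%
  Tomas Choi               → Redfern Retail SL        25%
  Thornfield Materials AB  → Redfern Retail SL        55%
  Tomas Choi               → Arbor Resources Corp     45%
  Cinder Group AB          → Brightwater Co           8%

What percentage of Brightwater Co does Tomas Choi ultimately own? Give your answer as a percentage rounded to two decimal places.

29.51%

Tomas Choi reaches Brightwater along 3 paths.
Via Redfern: 25% × 70% = 17.5%.
Via Cinder: 77% × 8% = 6.16%.
Via Arbor: 45% × 13% = 5.85%.
Total: 17.5% + 6.16% + 5.85% = 29.51%.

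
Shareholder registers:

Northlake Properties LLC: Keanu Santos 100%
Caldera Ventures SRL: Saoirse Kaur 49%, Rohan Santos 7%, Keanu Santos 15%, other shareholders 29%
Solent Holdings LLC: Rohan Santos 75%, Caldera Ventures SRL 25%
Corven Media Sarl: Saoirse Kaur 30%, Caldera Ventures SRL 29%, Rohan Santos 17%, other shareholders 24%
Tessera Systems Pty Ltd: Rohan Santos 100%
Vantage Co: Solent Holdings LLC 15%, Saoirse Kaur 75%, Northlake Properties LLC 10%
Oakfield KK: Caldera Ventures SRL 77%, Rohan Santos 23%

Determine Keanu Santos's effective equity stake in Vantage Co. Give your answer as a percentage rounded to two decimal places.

Keanu reaches Vantage along 2 paths.
Via Caldera → Solent: 15% × 25% × 15% = 0.5625%.
Via Northlake: 100% × 10% = 10%.
Total: 0.5625% + 10% = 10.5625%.
Rounded: 10.56%.

10.56%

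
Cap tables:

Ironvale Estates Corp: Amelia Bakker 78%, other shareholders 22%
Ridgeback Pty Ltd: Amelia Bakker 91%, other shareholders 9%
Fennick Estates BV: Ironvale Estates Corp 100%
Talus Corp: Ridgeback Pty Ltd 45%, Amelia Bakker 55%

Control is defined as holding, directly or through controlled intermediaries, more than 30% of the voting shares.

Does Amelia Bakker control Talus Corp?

Yes

Amelia holds 91% of Ridgeback, so Amelia controls Ridgeback.
Ridgeback and Amelia together hold 45% + 55% = 100% of Talus, so Amelia controls Talus.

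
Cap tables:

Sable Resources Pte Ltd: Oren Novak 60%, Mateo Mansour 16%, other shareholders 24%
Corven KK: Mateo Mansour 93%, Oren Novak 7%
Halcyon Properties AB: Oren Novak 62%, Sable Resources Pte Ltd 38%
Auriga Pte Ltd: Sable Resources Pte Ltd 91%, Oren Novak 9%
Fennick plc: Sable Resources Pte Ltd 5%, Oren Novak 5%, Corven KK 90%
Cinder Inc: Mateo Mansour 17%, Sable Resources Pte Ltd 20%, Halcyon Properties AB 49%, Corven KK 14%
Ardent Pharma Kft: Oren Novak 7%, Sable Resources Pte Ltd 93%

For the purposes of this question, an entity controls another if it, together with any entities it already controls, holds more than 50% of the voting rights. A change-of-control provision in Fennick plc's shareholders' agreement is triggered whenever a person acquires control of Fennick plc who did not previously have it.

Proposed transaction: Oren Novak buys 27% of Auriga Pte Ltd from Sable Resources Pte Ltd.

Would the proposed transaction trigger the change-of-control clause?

The purchase adds only to Oren's holdings (Sable's stake shrinks), so Oren is the only person who could newly come to control Fennick.
Oren holds 60% of Sable, so Oren controls Sable.
Oren and Sable together hold 62% + 38% = 100% of Halcyon, so Oren controls Halcyon.
Sable and Oren together hold 91% + 9% = 100% of Auriga, so Oren controls Auriga.
Sable and Halcyon together hold 20% + 49% = 69% of Cinder, so Oren controls Cinder.
Oren and Sable together hold 7% + 93% = 100% of Ardent, so Oren controls Ardent.
In Fennick, Oren's side holds only 5% + 5% = 10%, not > 50%.
So before the transaction, Oren does not control Fennick.
After the purchase, Oren's direct stake in Auriga rises to 9% + 27% = 36%, and Sable's stake falls to 64%.
Sable and Oren together hold 64% + 36% = 100% of Auriga, so Oren controls Auriga.
After the transaction, Oren's side holds 5% + 5% = 10% of Fennick, not > 50%, so Oren still does not control Fennick.
No new person acquires control, so the clause is not triggered.

No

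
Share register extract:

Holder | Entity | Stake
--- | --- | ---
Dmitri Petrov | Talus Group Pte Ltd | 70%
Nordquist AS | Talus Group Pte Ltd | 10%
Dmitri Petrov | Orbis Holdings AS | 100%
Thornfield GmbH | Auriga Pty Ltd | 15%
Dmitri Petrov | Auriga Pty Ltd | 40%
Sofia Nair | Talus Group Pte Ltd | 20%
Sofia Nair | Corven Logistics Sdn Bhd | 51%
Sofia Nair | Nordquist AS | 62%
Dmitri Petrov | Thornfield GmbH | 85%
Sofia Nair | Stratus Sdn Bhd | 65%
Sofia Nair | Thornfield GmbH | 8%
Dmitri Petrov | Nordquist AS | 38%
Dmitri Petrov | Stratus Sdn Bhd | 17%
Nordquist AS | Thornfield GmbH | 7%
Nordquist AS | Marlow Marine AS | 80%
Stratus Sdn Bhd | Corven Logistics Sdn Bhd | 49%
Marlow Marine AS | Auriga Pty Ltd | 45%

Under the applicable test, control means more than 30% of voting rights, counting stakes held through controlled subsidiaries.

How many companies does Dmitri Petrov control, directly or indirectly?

6

Dmitri holds 38% of Nordquist, so Dmitri controls Nordquist.
Nordquist and Dmitri together hold 7% + 85% = 92% of Thornfield, so Dmitri controls Thornfield.
Nordquist holds 80% of Marlow, so Dmitri controls Marlow.
Dmitri and Thornfield and Marlow together hold 40% + 15% + 45% = 100% of Auriga, so Dmitri controls Auriga.
Dmitri holds 100% of Orbis, so Dmitri controls Orbis.
Dmitri and Nordquist together hold 70% + 10% = 80% of Talus, so Dmitri controls Talus.
No other company's threshold is met.
Dmitri controls 6 companies.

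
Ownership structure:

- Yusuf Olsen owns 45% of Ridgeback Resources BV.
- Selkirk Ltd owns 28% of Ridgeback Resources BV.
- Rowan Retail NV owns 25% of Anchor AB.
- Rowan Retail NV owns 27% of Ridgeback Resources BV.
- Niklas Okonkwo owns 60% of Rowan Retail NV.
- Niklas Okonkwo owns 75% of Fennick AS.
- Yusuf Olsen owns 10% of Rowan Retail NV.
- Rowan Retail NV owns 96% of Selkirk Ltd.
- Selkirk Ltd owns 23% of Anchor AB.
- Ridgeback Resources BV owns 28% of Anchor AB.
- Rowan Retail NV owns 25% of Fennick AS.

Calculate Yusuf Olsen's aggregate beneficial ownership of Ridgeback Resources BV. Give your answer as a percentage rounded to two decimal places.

Yusuf reaches Ridgeback along 3 paths.
Direct stake: 45% = 45%.
Via Rowan: 10% × 27% = 2.7%.
Via Rowan → Selkirk: 10% × 96% × 28% = 2.688%.
Total: 45% + 2.7% + 2.688% = 50.388%.
Rounded: 50.39%.

50.39%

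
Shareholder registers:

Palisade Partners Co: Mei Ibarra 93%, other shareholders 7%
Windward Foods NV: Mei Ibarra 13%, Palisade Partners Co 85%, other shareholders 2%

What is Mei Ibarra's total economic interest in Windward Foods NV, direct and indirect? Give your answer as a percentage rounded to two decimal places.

Mei reaches Windward along 2 paths.
Direct stake: 13% = 13%.
Via Palisade: 93% × 85% = 79.05%.
Total: 13% + 79.05% = 92.05%.

92.05%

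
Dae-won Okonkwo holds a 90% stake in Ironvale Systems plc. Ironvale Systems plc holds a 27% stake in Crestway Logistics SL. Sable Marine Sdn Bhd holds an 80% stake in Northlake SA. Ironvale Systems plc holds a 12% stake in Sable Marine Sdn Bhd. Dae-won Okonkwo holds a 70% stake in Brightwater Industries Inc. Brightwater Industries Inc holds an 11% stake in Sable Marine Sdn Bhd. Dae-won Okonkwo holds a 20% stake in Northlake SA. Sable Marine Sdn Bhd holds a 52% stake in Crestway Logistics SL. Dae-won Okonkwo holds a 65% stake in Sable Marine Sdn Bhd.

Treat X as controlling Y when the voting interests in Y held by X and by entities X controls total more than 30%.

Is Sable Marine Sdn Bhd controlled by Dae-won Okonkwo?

Dae-won holds 70% of Brightwater, so Dae-won controls Brightwater.
Dae-won holds 90% of Ironvale, so Dae-won controls Ironvale.
Dae-won and Brightwater and Ironvale together hold 65% + 11% + 12% = 88% of Sable, so Dae-won controls Sable.

Yes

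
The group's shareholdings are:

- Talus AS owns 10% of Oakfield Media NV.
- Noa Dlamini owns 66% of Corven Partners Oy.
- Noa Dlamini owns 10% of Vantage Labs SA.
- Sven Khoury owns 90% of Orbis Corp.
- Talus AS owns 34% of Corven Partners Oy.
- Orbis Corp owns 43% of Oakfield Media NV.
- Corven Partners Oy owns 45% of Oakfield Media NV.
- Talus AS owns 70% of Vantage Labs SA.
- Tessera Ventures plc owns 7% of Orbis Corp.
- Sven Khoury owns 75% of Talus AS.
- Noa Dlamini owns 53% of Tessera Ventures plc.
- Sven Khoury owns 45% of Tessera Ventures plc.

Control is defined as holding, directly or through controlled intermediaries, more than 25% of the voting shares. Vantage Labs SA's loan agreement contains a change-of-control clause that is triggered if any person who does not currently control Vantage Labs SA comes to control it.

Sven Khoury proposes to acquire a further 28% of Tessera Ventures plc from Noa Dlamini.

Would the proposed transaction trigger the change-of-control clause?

The purchase adds only to Sven's holdings (Noa's stake shrinks), so Sven is the only person who could newly come to control Vantage.
Sven holds 75% of Talus, so Sven controls Talus.
Talus holds 70% of Vantage, so Sven controls Vantage.
So Sven already controls Vantage before the transaction.
After the purchase, Sven's direct stake in Tessera rises to 45% + 28% = 73%, and Noa's stake falls to 25%.
Sven controlled Vantage already, so this is not a new person acquiring control; every other person's position is unchanged or reduced.
No new person acquires control, so the clause is not triggered.

No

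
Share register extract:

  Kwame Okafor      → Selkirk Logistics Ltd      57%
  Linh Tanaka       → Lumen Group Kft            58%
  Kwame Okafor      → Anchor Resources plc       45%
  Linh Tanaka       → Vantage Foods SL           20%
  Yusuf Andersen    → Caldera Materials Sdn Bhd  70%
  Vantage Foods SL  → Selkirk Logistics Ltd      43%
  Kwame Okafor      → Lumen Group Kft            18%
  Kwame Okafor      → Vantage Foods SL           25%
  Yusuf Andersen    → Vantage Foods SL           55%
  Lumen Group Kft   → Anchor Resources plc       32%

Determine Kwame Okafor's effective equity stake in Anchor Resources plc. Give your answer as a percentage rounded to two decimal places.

50.76%

Kwame reaches Anchor along 2 paths.
Via Lumen: 18% × 32% = 5.76%.
Direct stake: 45% = 45%.
Total: 5.76% + 45% = 50.76%.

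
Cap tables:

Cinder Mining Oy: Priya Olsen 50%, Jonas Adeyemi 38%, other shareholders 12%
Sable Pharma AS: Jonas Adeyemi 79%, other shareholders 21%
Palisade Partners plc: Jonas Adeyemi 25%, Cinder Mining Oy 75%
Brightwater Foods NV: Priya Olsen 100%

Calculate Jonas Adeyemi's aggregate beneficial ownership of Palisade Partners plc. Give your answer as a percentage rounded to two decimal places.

Jonas reaches Palisade along 2 paths.
Direct stake: 25% = 25%.
Via Cinder: 38% × 75% = 28.5%.
Total: 25% + 28.5% = 53.5%.
Rounded: 53.50%.

53.50%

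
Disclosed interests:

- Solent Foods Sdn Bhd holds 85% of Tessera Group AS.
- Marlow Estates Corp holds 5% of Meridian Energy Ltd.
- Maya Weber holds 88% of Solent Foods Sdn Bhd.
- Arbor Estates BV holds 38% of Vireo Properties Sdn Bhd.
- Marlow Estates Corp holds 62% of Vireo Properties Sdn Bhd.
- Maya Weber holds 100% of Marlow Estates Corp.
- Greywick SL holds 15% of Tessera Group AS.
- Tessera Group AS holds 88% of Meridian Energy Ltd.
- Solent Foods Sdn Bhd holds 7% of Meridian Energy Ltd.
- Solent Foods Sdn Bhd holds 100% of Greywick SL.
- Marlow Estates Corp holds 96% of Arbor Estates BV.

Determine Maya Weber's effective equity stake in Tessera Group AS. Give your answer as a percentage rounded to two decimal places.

Maya reaches Tessera along 2 paths.
Via Solent → Greywick: 88% × 100% × 15% = 13.2%.
Via Solent: 88% × 85% = 74.8%.
Total: 13.2% + 74.8% = 88%.
Rounded: 88.00%.

88.00%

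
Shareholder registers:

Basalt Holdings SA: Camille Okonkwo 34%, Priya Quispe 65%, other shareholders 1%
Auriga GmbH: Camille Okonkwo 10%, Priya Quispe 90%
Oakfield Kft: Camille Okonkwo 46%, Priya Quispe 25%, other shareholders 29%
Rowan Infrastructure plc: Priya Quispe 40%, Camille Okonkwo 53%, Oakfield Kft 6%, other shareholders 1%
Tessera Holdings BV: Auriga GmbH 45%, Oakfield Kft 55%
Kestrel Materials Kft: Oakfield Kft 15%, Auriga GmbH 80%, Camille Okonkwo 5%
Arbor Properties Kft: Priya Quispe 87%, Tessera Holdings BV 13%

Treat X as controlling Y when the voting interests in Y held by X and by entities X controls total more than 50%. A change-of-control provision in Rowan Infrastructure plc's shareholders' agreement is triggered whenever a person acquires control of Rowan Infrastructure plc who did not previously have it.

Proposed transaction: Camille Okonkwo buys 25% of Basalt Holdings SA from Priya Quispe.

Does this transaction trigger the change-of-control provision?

No

The purchase adds only to Camille's holdings (Priya's stake shrinks), so Camille is the only person who could newly come to control Rowan.
Camille holds 53% of Rowan, so Camille controls Rowan.
So Camille already controls Rowan before the transaction.
After the purchase, Camille's direct stake in Basalt rises to 34% + 25% = 59%, and Priya's stake falls to 40%.
Camille controlled Rowan already, so this is not a new person acquiring control; every other person's position is unchanged or reduced.
No new person acquires control, so the clause is not triggered.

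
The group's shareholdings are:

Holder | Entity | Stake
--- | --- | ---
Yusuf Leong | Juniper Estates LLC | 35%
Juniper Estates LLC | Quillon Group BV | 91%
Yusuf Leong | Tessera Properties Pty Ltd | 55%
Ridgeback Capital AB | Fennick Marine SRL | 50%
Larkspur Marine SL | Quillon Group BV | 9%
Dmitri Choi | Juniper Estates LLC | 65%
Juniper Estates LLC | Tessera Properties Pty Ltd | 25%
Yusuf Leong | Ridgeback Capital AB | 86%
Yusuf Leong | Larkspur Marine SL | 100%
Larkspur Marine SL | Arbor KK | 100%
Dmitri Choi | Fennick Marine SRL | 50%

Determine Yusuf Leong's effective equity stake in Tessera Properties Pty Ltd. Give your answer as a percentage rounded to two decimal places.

Yusuf reaches Tessera along 2 paths.
Via Juniper: 35% × 25% = 8.75%.
Direct stake: 55% = 55%.
Total: 8.75% + 55% = 63.75%.

63.75%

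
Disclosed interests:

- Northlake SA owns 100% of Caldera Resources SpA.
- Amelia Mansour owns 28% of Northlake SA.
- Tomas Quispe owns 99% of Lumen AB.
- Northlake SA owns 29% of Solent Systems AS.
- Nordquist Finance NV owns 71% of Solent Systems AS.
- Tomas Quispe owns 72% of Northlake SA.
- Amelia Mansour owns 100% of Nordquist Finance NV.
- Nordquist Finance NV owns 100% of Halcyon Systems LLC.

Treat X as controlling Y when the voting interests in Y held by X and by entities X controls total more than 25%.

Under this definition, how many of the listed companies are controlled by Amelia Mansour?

Amelia holds 100% of Nordquist, so Amelia controls Nordquist.
Amelia holds 28% of Northlake, so Amelia controls Northlake.
Nordquist holds 100% of Halcyon, so Amelia controls Halcyon.
Northlake holds 100% of Caldera, so Amelia controls Caldera.
Northlake and Nordquist together hold 29% + 71% = 100% of Solent, so Amelia controls Solent.
No other company's threshold is met.
Amelia controls 5 companies.

5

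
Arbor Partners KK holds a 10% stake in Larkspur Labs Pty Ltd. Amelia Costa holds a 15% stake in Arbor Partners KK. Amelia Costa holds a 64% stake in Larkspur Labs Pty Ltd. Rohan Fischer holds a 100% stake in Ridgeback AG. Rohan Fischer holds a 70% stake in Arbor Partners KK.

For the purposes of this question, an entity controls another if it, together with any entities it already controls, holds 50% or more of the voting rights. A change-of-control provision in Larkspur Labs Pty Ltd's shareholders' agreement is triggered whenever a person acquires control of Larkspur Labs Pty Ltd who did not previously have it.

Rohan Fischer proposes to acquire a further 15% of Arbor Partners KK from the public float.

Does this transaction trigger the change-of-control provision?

The purchase changes only Rohan's holdings, so Rohan is the only person who could newly come to control Larkspur.
Rohan holds 100% of Ridgeback, so Rohan controls Ridgeback.
Rohan holds 70% of Arbor, so Rohan controls Arbor.
In Larkspur, Rohan's side holds only 10%, not ≥ 50%.
So before the transaction, Rohan does not control Larkspur.
After the purchase, Rohan's direct stake in Arbor rises to 70% + 15% = 85%.
Rohan holds 85% of Arbor, so Rohan controls Arbor.
After the transaction, Rohan's side holds 10% of Larkspur, not ≥ 50%, so Rohan still does not control Larkspur.
No new person acquires control, so the clause is not triggered.

No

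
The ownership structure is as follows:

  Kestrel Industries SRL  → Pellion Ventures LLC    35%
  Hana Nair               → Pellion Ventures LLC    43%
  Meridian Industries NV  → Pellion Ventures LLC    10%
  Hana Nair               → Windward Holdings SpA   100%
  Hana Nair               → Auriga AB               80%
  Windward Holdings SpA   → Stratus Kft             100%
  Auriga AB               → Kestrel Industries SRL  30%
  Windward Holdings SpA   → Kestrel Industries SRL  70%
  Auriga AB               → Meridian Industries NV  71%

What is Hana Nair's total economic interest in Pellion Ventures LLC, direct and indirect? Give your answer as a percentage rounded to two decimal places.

Hana reaches Pellion along 4 paths.
Direct stake: 43% = 43%.
Via Auriga → Kestrel: 80% × 30% × 35% = 8.4%.
Via Windward → Kestrel: 100% × 70% × 35% = 24.5%.
Via Auriga → Meridian: 80% × 71% × 10% = 5.68%.
Total: 43% + 8.4% + 24.5% + 5.68% = 81.58%.

81.58%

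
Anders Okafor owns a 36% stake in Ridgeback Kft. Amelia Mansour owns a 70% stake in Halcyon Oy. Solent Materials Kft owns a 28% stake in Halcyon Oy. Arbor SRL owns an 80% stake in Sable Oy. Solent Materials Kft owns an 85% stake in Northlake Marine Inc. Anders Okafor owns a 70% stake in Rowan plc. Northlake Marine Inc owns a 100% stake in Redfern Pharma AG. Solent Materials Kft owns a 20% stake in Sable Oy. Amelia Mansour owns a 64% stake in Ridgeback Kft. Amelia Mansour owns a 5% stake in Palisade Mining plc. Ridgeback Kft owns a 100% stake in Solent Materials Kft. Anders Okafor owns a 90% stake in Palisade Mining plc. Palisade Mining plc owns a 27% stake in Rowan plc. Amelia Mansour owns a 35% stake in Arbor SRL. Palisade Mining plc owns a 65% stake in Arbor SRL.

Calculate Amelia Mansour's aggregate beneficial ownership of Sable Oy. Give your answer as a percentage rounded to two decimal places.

43.40%

Amelia reaches Sable along 3 paths.
Via Ridgeback → Solent: 64% × 100% × 20% = 12.8%.
Via Arbor: 35% × 80% = 28%.
Via Palisade → Arbor: 5% × 65% × 80% = 2.6%.
Total: 12.8% + 28% + 2.6% = 43.4%.
Rounded: 43.40%.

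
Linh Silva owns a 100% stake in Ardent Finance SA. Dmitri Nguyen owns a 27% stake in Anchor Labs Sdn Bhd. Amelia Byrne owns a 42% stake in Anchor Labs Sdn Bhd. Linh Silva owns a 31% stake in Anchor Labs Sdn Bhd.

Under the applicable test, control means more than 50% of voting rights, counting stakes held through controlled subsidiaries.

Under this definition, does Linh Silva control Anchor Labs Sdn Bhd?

No

Linh holds 100% of Ardent, so Linh controls Ardent.
In Anchor, Linh's side holds only 31%, not > 50%.
So Linh does not control Anchor.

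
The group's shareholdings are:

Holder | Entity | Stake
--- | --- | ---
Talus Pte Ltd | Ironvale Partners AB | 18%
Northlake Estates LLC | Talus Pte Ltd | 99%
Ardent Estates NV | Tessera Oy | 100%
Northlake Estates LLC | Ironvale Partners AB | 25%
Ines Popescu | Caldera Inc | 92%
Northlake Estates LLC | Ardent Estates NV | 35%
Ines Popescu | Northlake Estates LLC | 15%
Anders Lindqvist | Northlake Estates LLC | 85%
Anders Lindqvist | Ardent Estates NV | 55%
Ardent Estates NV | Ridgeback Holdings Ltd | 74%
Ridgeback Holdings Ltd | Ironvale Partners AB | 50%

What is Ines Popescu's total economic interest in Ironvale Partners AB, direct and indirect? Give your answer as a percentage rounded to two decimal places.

8.37%

Ines reaches Ironvale along 3 paths.
Via Northlake → Talus: 15% × 99% × 18% = 2.673%.
Via Northlake → Ardent → Ridgeback: 15% × 35% × 74% × 50% = 1.9425%.
Via Northlake: 15% × 25% = 3.75%.
Total: 2.673% + 1.9425% + 3.75% = 8.3655%.
Rounded: 8.37%.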